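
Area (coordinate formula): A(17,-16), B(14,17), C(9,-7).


17*(17+ 7) = 408
14*(-7+ 16) = 126
9*(-16-17) = -297
sum = 237
Area = |237|/2 = 118.5000

118.5000 sq units


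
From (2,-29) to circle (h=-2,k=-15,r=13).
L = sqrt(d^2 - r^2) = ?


d = sqrt((2+ 2)^2 + (-29+ 15)^2) = sqrt(16+196) = 14.5602
L = sqrt(212.0000 - 169) = sqrt(43.0000) = 6.5574

6.5574


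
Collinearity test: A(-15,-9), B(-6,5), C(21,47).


-15*(5-47) - 6*(47+ 9) + 21*(-9-5)
= 630 - 336 - 294 = 0

Yes, collinear (determinant = 0)


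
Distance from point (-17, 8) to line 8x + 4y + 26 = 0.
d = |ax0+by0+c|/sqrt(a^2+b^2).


|8*(-17) + 4*8 + 26| = |-78| = 78
sqrt(64 + 16) = sqrt(80) = 8.9443
d = 78/sqrt(80) = 8.7207

8.7207


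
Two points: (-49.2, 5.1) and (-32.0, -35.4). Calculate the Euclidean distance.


dx = -32.0 + 49.2 = 17.2
dy = -35.4 - 5.1 = -40.5
d = sqrt(295.84 + 1640.25) = sqrt(1936.09) = 44.0010

44.0010


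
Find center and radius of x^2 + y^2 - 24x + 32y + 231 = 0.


h = -D/2 = 24/2 = 12
k = -E/2 = -32/2 = -16
r^2 = h^2 + k^2 - F = 144 + 256 - 231 = 169
r = 13

Center (12, -16), radius = 13


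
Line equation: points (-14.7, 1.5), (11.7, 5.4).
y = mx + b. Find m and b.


m = (3.9)/(26.4) = 0.1477
b = y1 - m*x1 = 1.5 - (3.9*(-14.7))/(26.4) = 1.5 + 2.1716 = 3.6716

y = 0.1477x + 3.6716


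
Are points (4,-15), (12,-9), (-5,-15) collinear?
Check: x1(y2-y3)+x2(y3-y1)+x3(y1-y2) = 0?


4*(-9+ 15) + 12*(-15+ 15) - 5*(-15+ 9)
= 24 + 0 + 30 = 54

No, not collinear (determinant = 54)


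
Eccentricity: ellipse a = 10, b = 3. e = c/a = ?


c = sqrt(100-9) = sqrt(91) = 9.5394
e = c/a = sqrt(91)/10 = 0.9539

e = 0.9539


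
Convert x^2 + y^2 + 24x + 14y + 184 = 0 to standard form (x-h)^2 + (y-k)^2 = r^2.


h = -D/2 = -24/2 = -12
k = -E/2 = -14/2 = -7
r^2 = h^2 + k^2 - F = 144 + 49 - 184 = 9
r = 3

Center (-12, -7), radius = 3


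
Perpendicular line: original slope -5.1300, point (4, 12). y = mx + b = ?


Perpendicular slope = -1/m1 = -1/(-5.1300) = 0.1949
b2 = y0 - m2*x0 = 12 + 4/(-5.1300) = 12 - 0.7797 = 11.2203

y = 0.1949x + 11.2203


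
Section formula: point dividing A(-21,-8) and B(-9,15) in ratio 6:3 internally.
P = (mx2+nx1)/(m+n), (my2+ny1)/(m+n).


Px = (6*(-9) + 3*(-21))/9 = -117/9 = -13.0000
Py = (6*15 + 3*(-8))/9 = 66/9 = 7.3333

P = (-13.0000, 7.3333)


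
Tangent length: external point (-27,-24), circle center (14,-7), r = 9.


d = sqrt((-27-14)^2 + (-24+ 7)^2) = sqrt(1681+289) = 44.3847
L = sqrt(1970.0000 - 81) = sqrt(1889.0000) = 43.4626

43.4626


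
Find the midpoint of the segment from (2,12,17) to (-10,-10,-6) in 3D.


Mx = (2- 10)/2 = -4.0000
My = (12- 10)/2 = 1.0000
Mz = (17- 6)/2 = 5.5000

M = (-4.0000, 1.0000, 5.5000)


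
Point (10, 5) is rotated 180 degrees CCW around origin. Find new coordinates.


cos(180) = -1, sin(180) = 0
x' = 10*(-1) - 5*0 = -10
y' = 10*0 + 5*(-1) = -5

(-10, -5)


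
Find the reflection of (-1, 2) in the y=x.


Reflection rule for y=x: (y, x)
(-1, 2) -> (2, -1)

(2, -1)


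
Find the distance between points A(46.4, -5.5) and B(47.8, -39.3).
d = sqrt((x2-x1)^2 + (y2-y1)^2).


dx = 47.8 - 46.4 = 1.4
dy = -39.3 + 5.5 = -33.8
d = sqrt(1.96 + 1142.44) = sqrt(1144.4) = 33.8290

33.8290


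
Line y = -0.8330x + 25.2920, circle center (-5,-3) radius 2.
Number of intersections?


Substitute y = -0.8330x + 25.2920: (x+ 5)^2 + (-0.8330x+25.2920+ 3)^2 = 4
Expand to Ax^2 + Bx + C = 0, where b-k = 28.292
A = 1+m^2 = 1.693889
B = 2(m(b-k) - h) = 2(-0.8330*28.292 + 5) = -37.134472
C = h^2 + (b-k)^2 - r^2 = 25 + 800.437264 - 4 = 821.437264
disc = B^2-4AC = 1378.9690 - 5565.6942 = -4186.7252
disc < 0

0 intersection points


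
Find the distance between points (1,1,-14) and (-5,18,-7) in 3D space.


dx=-6, dy=17, dz=7
d = sqrt(36+289+49) = sqrt(374) = 19.3391

19.3391


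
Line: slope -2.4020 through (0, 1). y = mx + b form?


y - 1 = -2.4020(x - 0)
y = -2.4020x + 1 + 2.4020*0
y = -2.4020x + 1.0000

y = -2.4020x + 1.0000


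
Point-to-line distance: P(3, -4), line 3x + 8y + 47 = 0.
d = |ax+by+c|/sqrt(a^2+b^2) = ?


|3*3 + 8*(-4) + 47| = |24| = 24
sqrt(9 + 64) = sqrt(73) = 8.5440
d = 24/sqrt(73) = 2.8090

2.8090


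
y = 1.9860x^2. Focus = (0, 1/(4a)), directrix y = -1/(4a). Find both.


a = 1.9860
1/(4a) = 0.1259
Focus = (0, 0.1259)
Directrix: y = -0.1259

Focus = (0, 0.1259), Directrix: y = -0.1259


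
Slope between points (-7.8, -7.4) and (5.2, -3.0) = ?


dy = -3.0 + 7.4 = 4.4
dx = 5.2 + 7.8 = 13.0
m = 4.4/13.0 = 0.3385

m = 0.3385


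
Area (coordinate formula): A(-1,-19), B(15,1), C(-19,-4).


-1*(1+ 4) = -5
15*(-4+ 19) = 225
-19*(-19-1) = 380
sum = 600
Area = |600|/2 = 300.0000

300.0000 sq units


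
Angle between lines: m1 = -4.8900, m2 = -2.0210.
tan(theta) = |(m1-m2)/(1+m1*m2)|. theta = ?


m1-m2 = -2.869
1+m1*m2 = 10.88269
tan(theta) = |-2.869/10.88269| = 0.263630
theta = arctan(|-2.869/10.88269|) = 14.7688 degrees (acute angle)

14.7688 degrees


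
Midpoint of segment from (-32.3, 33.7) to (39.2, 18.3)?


Mx = (-32.3 + 39.2)/2 = 6.9/2 = 3.4500
My = (33.7 + 18.3)/2 = 52.0/2 = 26.0000

(3.4500, 26.0000)


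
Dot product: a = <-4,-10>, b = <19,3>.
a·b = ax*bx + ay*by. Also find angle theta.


a·b = -4*19 - 10*3 = -76 - 30 = -106
|a| = sqrt(16+100) = 10.7703
|b| = sqrt(361+9) = 19.2354
cos(theta) = -106/(sqrt(116)*sqrt(370)) = -106/sqrt(42920) = -0.511654
theta = arccos(-106/sqrt(42920)) = 120.7740 degrees

a·b = -106, theta = 120.7740 deg


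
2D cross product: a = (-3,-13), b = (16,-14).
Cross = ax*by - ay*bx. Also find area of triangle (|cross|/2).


cross = -3*(-14) + 13*16 = 42 + 208 = 250
Triangle area = |250|/2 = 250/2 = 125.0000

cross = 250, triangle area = 125.0000


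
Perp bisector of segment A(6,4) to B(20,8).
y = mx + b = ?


Midpoint = (13, 6)
Slope of AB = dy/dx = 4/14 = 0.2857
Perp slope = -dx/dy = -14/4 = -3.5000
b = My - (perp slope)*Mx = 6 + (14*13)/4 = 6 + 45.5000 = 51.5000

y = -3.5000x + 51.5000


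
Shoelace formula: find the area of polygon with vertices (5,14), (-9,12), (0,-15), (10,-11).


sum(xi*y_{i+1}) = 5*12 - 9*(-15) + 0*(-11) + 10*14 = 335
sum(yi*x_{i+1}) = 14*(-9) + 12*0 - 15*10 - 11*5 = -331
Area = |335 + 331|/2 = 666/2 = 333.0000

333.0000 sq units


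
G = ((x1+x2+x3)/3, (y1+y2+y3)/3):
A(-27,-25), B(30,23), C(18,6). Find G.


Gx = (-27+30+18)/3 = 21/3 = 7.0000
Gy = (-25+23+6)/3 = 4/3 = 1.3333

G = (7.0000, 1.3333)


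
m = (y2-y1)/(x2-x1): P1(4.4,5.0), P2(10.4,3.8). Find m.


dy = 3.8 - 5.0 = -1.2
dx = 10.4 - 4.4 = 6.0
m = -1.2/6.0 = -0.2000

m = -0.2000


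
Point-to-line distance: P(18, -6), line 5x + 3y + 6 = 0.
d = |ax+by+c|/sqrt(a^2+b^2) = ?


|5*18 + 3*(-6) + 6| = |78| = 78
sqrt(25 + 9) = sqrt(34) = 5.8310
d = 78/sqrt(34) = 13.3769

13.3769


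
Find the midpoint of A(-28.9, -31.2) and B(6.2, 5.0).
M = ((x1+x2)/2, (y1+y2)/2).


Mx = (-28.9 + 6.2)/2 = -22.7/2 = -11.3500
My = (-31.2 + 5.0)/2 = -26.2/2 = -13.1000

(-11.3500, -13.1000)


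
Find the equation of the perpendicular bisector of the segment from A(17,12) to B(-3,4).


Midpoint = (7, 8)
Slope of AB = dy/dx = -8/(-20) = 0.4000
Perp slope = -dx/dy = -20/8 = -2.5000
b = My - (perp slope)*Mx = 8 + (-20*7)/(-8) = 8 + 17.5000 = 25.5000

y = -2.5000x + 25.5000


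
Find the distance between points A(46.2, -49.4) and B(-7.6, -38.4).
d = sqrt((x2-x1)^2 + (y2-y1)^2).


dx = -7.6 - 46.2 = -53.8
dy = -38.4 + 49.4 = 11.0
d = sqrt(2894.44 + 121.0) = sqrt(3015.44) = 54.9130

54.9130


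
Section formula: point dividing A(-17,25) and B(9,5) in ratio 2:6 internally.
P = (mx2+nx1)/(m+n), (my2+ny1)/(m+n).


Px = (2*9 + 6*(-17))/8 = -84/8 = -10.5000
Py = (2*5 + 6*25)/8 = 160/8 = 20.0000

P = (-10.5000, 20.0000)


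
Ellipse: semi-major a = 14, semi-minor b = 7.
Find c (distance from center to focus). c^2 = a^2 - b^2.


c^2 = 14^2 - 7^2 = 196 - 49 = 147
c = sqrt(147) = 12.1244

c = 12.1244


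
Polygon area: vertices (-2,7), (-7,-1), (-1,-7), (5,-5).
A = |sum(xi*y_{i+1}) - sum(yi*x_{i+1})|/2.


sum(xi*y_{i+1}) = -2*(-1) - 7*(-7) - 1*(-5) + 5*7 = 91
sum(yi*x_{i+1}) = 7*(-7) - 1*(-1) - 7*5 - 5*(-2) = -73
Area = |91 + 73|/2 = 164/2 = 82.0000

82.0000 sq units


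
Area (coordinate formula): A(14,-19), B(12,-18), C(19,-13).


14*(-18+ 13) = -70
12*(-13+ 19) = 72
19*(-19+ 18) = -19
sum = -17
Area = |-17|/2 = 8.5000

8.5000 sq units


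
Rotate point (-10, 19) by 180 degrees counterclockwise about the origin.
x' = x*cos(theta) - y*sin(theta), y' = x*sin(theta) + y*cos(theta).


cos(180) = -1, sin(180) = 0
x' = -10*(-1) - 19*0 = 10
y' = -10*0 + 19*(-1) = -19

(10, -19)


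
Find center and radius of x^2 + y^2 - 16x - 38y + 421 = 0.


h = -D/2 = 16/2 = 8
k = -E/2 = 38/2 = 19
r^2 = h^2 + k^2 - F = 64 + 361 - 421 = 4
r = 2

Center (8, 19), radius = 2


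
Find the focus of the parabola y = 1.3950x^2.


a = 1.3950
4a = 5.5800
focus = (0, 1/5.5800) = (0, 0.1792)

Focus = (0, 0.1792)


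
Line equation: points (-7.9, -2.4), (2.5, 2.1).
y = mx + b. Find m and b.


m = (4.5)/(10.4) = 0.4327
b = y1 - m*x1 = -2.4 - (4.5*(-7.9))/(10.4) = -2.4 + 3.4183 = 1.0183

y = 0.4327x + 1.0183


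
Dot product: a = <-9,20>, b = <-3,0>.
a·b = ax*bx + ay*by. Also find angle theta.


a·b = -9*(-3) + 20*0 = 27 + 0 = 27
|a| = sqrt(81+400) = 21.9317
|b| = sqrt(9+0) = 3.0000
cos(theta) = 27/(sqrt(481)*sqrt(9)) = 27/sqrt(4329) = 0.410365
theta = arccos(27/sqrt(4329)) = 65.7723 degrees

a·b = 27, theta = 65.7723 deg


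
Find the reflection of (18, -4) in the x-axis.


Reflection rule for x-axis: (x, -y)
(18, -4) -> (18, 4)

(18, 4)


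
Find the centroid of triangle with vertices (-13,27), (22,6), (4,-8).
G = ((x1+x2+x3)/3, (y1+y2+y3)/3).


Gx = (-13+22+4)/3 = 13/3 = 4.3333
Gy = (27+6- 8)/3 = 25/3 = 8.3333

G = (4.3333, 8.3333)


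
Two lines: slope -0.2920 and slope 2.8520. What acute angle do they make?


m1-m2 = -3.144
1+m1*m2 = 0.167216
tan(theta) = |-3.144/0.167216| = 18.802029
theta = arctan(|-3.144/0.167216|) = 86.9555 degrees (acute angle)

86.9555 degrees


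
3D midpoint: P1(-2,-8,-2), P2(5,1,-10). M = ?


Mx = (-2+5)/2 = 1.5000
My = (-8+1)/2 = -3.5000
Mz = (-2- 10)/2 = -6.0000

M = (1.5000, -3.5000, -6.0000)


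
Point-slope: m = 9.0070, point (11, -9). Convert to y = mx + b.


y + 9 = 9.0070(x - 11)
y = 9.0070x - 9 - 9.0070*11
y = 9.0070x - 108.0770

y = 9.0070x - 108.0770


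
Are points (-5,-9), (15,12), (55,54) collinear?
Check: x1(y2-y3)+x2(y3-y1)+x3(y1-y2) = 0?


-5*(12-54) + 15*(54+ 9) + 55*(-9-12)
= 210 + 945 - 1155 = 0

Yes, collinear (determinant = 0)


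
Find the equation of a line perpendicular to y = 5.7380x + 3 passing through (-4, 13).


Perpendicular slope = -1/m1 = -1/5.7380 = -0.1743
b2 = y0 - m2*x0 = 13 - 4/5.7380 = 13 - 0.6971 = 12.3029

y = -0.1743x + 12.3029


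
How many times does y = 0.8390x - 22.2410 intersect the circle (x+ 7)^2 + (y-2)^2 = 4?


Substitute y = 0.8390x - 22.2410: (x+ 7)^2 + (0.8390x- 22.2410-2)^2 = 4
Expand to Ax^2 + Bx + C = 0, where b-k = -24.241
A = 1+m^2 = 1.703921
B = 2(m(b-k) - h) = 2(0.8390*(-24.241) + 7) = -26.676398
C = h^2 + (b-k)^2 - r^2 = 49 + 587.626081 - 4 = 632.626081
disc = B^2-4AC = 711.6302 - 4311.7795 = -3600.1493
disc < 0

0 intersection points


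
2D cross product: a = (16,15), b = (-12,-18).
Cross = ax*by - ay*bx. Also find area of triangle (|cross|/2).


cross = 16*(-18) - 15*(-12) = -288 + 180 = -108
Triangle area = |-108|/2 = 108/2 = 54.0000

cross = -108, triangle area = 54.0000


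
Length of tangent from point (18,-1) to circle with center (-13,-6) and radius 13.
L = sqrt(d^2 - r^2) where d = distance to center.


d = sqrt((18+ 13)^2 + (-1+ 6)^2) = sqrt(961+25) = 31.4006
L = sqrt(986.0000 - 169) = sqrt(817.0000) = 28.5832

28.5832


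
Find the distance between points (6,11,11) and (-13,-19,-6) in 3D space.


dx=-19, dy=-30, dz=-17
d = sqrt(361+900+289) = sqrt(1550) = 39.3700

39.3700


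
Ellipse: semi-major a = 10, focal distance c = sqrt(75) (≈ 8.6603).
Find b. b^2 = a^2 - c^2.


b^2 = 10^2 - (sqrt(75))^2 = 100 - 75 = 25
b = sqrt(25) = 5

b = 5


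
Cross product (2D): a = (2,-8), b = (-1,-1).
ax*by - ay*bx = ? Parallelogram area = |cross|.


cross = 2*(-1) + 8*(-1) = -2 - 8 = -10
Parallelogram area = |-10| = 10

cross = -10, parallelogram area = 10


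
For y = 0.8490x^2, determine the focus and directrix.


a = 0.8490
1/(4a) = 0.2945
Focus = (0, 0.2945)
Directrix: y = -0.2945

Focus = (0, 0.2945), Directrix: y = -0.2945


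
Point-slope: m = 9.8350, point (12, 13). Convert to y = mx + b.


y - 13 = 9.8350(x - 12)
y = 9.8350x + 13 - 9.8350*12
y = 9.8350x - 105.0200

y = 9.8350x - 105.0200


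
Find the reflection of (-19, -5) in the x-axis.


Reflection rule for x-axis: (x, -y)
(-19, -5) -> (-19, 5)

(-19, 5)


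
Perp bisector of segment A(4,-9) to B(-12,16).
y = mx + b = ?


Midpoint = (-4, 3.5)
Slope of AB = dy/dx = 25/(-16) = -1.5625
Perp slope = -dx/dy = 16/25 = 0.6400
b = My - (perp slope)*Mx = 3.5 + (-16*(-4))/25 = 3.5 + 2.5600 = 6.0600

y = 0.6400x + 6.0600


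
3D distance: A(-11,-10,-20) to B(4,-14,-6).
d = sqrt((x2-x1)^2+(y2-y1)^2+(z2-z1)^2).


dx=15, dy=-4, dz=14
d = sqrt(225+16+196) = sqrt(437) = 20.9045

20.9045


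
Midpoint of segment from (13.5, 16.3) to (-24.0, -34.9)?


Mx = (13.5 - 24.0)/2 = -10.5/2 = -5.2500
My = (16.3 - 34.9)/2 = -18.6/2 = -9.3000

(-5.2500, -9.3000)


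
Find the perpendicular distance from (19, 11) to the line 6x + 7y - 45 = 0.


|6*19 + 7*11 - 45| = |146| = 146
sqrt(36 + 49) = sqrt(85) = 9.2195
d = 146/sqrt(85) = 15.8359

15.8359


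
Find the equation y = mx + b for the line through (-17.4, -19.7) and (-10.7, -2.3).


m = (17.4)/(6.7) = 2.5970
b = y1 - m*x1 = -19.7 - (17.4*(-17.4))/(6.7) = -19.7 + 45.1881 = 25.4881

y = 2.5970x + 25.4881


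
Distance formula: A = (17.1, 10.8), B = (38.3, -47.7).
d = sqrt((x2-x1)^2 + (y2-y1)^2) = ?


dx = 38.3 - 17.1 = 21.2
dy = -47.7 - 10.8 = -58.5
d = sqrt(449.44 + 3422.25) = sqrt(3871.69) = 62.2229

62.2229


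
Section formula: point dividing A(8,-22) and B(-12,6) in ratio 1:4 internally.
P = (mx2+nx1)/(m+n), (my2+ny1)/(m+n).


Px = (1*(-12) + 4*8)/5 = 20/5 = 4.0000
Py = (1*6 + 4*(-22))/5 = -82/5 = -16.4000

P = (4.0000, -16.4000)


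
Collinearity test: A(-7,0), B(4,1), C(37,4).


-7*(1-4) + 4*(4-0) + 37*(0-1)
= 21 + 16 - 37 = 0

Yes, collinear (determinant = 0)


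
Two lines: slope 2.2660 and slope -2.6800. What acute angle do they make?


m1-m2 = 4.946
1+m1*m2 = -5.07288
tan(theta) = |4.946/(-5.07288)| = 0.974989
theta = arctan(|4.946/(-5.07288)|) = 44.2744 degrees (acute angle)

44.2744 degrees


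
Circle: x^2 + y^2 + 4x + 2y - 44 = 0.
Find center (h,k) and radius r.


h = -D/2 = -4/2 = -2
k = -E/2 = -2/2 = -1
r^2 = h^2 + k^2 - F = 4 + 1 + 44 = 49
r = 7

Center (-2, -1), radius = 7


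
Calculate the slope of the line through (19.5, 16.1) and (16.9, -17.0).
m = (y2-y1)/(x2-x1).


dy = -17.0 - 16.1 = -33.1
dx = 16.9 - 19.5 = -2.6
m = -33.1/(-2.6) = 12.7308

m = 12.7308


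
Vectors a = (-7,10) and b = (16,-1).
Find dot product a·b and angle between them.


a·b = -7*16 + 10*(-1) = -112 - 10 = -122
|a| = sqrt(49+100) = 12.2066
|b| = sqrt(256+1) = 16.0312
cos(theta) = -122/(sqrt(149)*sqrt(257)) = -122/sqrt(38293) = -0.623448
theta = arccos(-122/sqrt(38293)) = 128.5684 degrees

a·b = -122, theta = 128.5684 deg


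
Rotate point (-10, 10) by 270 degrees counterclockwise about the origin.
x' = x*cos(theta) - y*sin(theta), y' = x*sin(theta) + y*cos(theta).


cos(270) = 0, sin(270) = -1
x' = -10*0 - 10*(-1) = 10
y' = -10*(-1) + 10*0 = 10

(10, 10)


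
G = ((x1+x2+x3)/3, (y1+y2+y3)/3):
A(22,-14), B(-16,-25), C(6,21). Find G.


Gx = (22- 16+6)/3 = 12/3 = 4.0000
Gy = (-14- 25+21)/3 = -18/3 = -6.0000

G = (4.0000, -6.0000)


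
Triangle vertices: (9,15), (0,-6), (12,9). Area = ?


9*(-6-9) = -135
0*(9-15) = 0
12*(15+ 6) = 252
sum = 117
Area = |117|/2 = 58.5000

58.5000 sq units


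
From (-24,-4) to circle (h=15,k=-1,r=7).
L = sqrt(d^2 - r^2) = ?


d = sqrt((-24-15)^2 + (-4+ 1)^2) = sqrt(1521+9) = 39.1152
L = sqrt(1530.0000 - 49) = sqrt(1481.0000) = 38.4838

38.4838


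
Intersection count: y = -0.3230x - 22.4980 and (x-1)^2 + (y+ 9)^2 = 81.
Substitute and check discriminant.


Substitute y = -0.3230x - 22.4980: (x-1)^2 + (-0.3230x- 22.4980+ 9)^2 = 81
Expand to Ax^2 + Bx + C = 0, where b-k = -13.498
A = 1+m^2 = 1.104329
B = 2(m(b-k) - h) = 2(-0.3230*(-13.498) - 1) = 6.719708
C = h^2 + (b-k)^2 - r^2 = 1 + 182.196004 - 81 = 102.196004
disc = B^2-4AC = 45.1545 - 451.4320 = -406.2775
disc < 0

0 intersection points


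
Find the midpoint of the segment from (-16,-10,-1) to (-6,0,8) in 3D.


Mx = (-16- 6)/2 = -11.0000
My = (-10+0)/2 = -5.0000
Mz = (-1+8)/2 = 3.5000

M = (-11.0000, -5.0000, 3.5000)


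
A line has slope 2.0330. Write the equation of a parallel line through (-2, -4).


Parallel lines have equal slopes.
m2 = 2.0330
b2 = -4 - 2.0330*(-2) = 0.0660

y = 2.0330x + 0.0660


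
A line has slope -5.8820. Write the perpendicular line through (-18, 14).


Perpendicular slope = -1/m1 = -1/(-5.8820) = 0.1700
b2 = y0 - m2*x0 = 14 - 18/(-5.8820) = 14 + 3.0602 = 17.0602

y = 0.1700x + 17.0602


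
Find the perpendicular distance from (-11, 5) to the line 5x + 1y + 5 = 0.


|5*(-11) + 1*5 + 5| = |-45| = 45
sqrt(25 + 1) = sqrt(26) = 5.0990
d = 45/sqrt(26) = 8.8252

8.8252


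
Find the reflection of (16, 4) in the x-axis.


Reflection rule for x-axis: (x, -y)
(16, 4) -> (16, -4)

(16, -4)


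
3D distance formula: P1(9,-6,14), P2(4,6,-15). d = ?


dx=-5, dy=12, dz=-29
d = sqrt(25+144+841) = sqrt(1010) = 31.7805

31.7805


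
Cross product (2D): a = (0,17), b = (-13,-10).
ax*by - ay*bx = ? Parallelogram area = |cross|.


cross = 0*(-10) - 17*(-13) = 0 + 221 = 221
Parallelogram area = |221| = 221

cross = 221, parallelogram area = 221


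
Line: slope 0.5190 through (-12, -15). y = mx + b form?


y + 15 = 0.5190(x + 12)
y = 0.5190x - 15 - 0.5190*(-12)
y = 0.5190x - 8.7720

y = 0.5190x - 8.7720


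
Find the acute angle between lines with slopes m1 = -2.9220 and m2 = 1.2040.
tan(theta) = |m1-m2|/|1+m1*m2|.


m1-m2 = -4.126
1+m1*m2 = -2.518088
tan(theta) = |-4.126/(-2.518088)| = 1.638545
theta = arctan(|-4.126/(-2.518088)|) = 58.6044 degrees (acute angle)

58.6044 degrees


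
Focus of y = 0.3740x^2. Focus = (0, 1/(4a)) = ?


a = 0.3740
4a = 1.4960
focus = (0, 1/1.4960) = (0, 0.6684)

Focus = (0, 0.6684)


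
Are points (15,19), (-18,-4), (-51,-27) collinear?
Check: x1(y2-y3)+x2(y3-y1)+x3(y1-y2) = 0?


15*(-4+ 27) - 18*(-27-19) - 51*(19+ 4)
= 345 + 828 - 1173 = 0

Yes, collinear (determinant = 0)


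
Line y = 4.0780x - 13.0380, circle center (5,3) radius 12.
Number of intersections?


Substitute y = 4.0780x - 13.0380: (x-5)^2 + (4.0780x- 13.0380-3)^2 = 144
Expand to Ax^2 + Bx + C = 0, where b-k = -16.038
A = 1+m^2 = 17.630084
B = 2(m(b-k) - h) = 2(4.0780*(-16.038) - 5) = -140.805928
C = h^2 + (b-k)^2 - r^2 = 25 + 257.217444 - 144 = 138.217444
disc = B^2-4AC = 19826.3094 - 9747.1406 = 10079.1688
disc > 0

2 intersection points


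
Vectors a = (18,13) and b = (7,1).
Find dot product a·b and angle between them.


a·b = 18*7 + 13*1 = 126 + 13 = 139
|a| = sqrt(324+169) = 22.2036
|b| = sqrt(49+1) = 7.0711
cos(theta) = 139/(sqrt(493)*sqrt(50)) = 139/sqrt(24650) = 0.885332
theta = arccos(139/sqrt(24650)) = 27.7076 degrees

a·b = 139, theta = 27.7076 deg


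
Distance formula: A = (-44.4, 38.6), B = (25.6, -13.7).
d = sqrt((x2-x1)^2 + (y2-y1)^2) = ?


dx = 25.6 + 44.4 = 70.0
dy = -13.7 - 38.6 = -52.3
d = sqrt(4900.0 + 2735.29) = sqrt(7635.29) = 87.3801

87.3801


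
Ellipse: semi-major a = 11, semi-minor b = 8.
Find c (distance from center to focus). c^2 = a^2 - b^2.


c^2 = 11^2 - 8^2 = 121 - 64 = 57
c = sqrt(57) = 7.5498

c = 7.5498


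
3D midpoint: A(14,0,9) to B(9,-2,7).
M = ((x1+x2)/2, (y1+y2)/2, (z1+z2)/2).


Mx = (14+9)/2 = 11.5000
My = (0- 2)/2 = -1.0000
Mz = (9+7)/2 = 8.0000

M = (11.5000, -1.0000, 8.0000)


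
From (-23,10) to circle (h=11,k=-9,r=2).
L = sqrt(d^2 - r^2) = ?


d = sqrt((-23-11)^2 + (10+ 9)^2) = sqrt(1156+361) = 38.9487
L = sqrt(1517.0000 - 4) = sqrt(1513.0000) = 38.8973

38.8973


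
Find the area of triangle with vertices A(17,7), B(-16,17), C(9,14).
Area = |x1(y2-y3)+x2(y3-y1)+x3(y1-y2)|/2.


17*(17-14) = 51
-16*(14-7) = -112
9*(7-17) = -90
sum = -151
Area = |-151|/2 = 75.5000

75.5000 sq units


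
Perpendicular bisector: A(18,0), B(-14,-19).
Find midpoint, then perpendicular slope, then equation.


Midpoint = (2, -9.5)
Slope of AB = dy/dx = -19/(-32) = 0.5938
Perp slope = -dx/dy = -32/19 = -1.6842
b = My - (perp slope)*Mx = -9.5 + (-32*2)/(-19) = -9.5 + 3.3684 = -6.1316

y = -1.6842x - 6.1316


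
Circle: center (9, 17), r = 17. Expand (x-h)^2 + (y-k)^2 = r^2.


(x-9)^2 + (y-17)^2 = 17^2
D = -2h = -18, E = -2k = -34
F = h^2+k^2-r^2 = 81+289-289 = 81

x^2 + y^2 - 18x - 34y + 81 = 0


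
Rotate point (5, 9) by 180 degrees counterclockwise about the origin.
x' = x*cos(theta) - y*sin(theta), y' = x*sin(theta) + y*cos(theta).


cos(180) = -1, sin(180) = 0
x' = 5*(-1) - 9*0 = -5
y' = 5*0 + 9*(-1) = -9

(-5, -9)


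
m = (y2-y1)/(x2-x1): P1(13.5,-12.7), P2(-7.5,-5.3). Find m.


dy = -5.3 + 12.7 = 7.4
dx = -7.5 - 13.5 = -21.0
m = 7.4/(-21.0) = -0.3524

m = -0.3524


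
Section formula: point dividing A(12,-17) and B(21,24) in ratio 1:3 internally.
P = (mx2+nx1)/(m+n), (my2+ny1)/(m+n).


Px = (1*21 + 3*12)/4 = 57/4 = 14.2500
Py = (1*24 + 3*(-17))/4 = -27/4 = -6.7500

P = (14.2500, -6.7500)


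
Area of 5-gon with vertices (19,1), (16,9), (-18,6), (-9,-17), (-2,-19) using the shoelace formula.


sum(xi*y_{i+1}) = 19*9 + 16*6 - 18*(-17) - 9*(-19) - 2*1 = 742
sum(yi*x_{i+1}) = 1*16 + 9*(-18) + 6*(-9) - 17*(-2) - 19*19 = -527
Area = |742 + 527|/2 = 1269/2 = 634.5000

634.5000 sq units


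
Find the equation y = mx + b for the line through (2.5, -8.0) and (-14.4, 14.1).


m = (22.1)/(-16.9) = -1.3077
b = y1 - m*x1 = -8.0 - (22.1*2.5)/(-16.9) = -8.0 + 3.2692 = -4.7308

y = -1.3077x - 4.7308


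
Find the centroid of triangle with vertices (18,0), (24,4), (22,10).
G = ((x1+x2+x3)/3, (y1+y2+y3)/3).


Gx = (18+24+22)/3 = 64/3 = 21.3333
Gy = (0+4+10)/3 = 14/3 = 4.6667

G = (21.3333, 4.6667)


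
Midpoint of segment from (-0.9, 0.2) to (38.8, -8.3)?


Mx = (-0.9 + 38.8)/2 = 37.9/2 = 18.9500
My = (0.2 - 8.3)/2 = -8.1/2 = -4.0500

(18.9500, -4.0500)


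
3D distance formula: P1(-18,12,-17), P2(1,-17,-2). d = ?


dx=19, dy=-29, dz=15
d = sqrt(361+841+225) = sqrt(1427) = 37.7757

37.7757


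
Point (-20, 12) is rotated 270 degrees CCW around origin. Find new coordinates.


cos(270) = 0, sin(270) = -1
x' = -20*0 - 12*(-1) = 12
y' = -20*(-1) + 12*0 = 20

(12, 20)


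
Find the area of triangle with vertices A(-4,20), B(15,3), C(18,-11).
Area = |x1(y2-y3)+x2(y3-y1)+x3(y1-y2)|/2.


-4*(3+ 11) = -56
15*(-11-20) = -465
18*(20-3) = 306
sum = -215
Area = |-215|/2 = 107.5000

107.5000 sq units


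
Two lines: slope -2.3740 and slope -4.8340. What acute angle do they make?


m1-m2 = 2.46
1+m1*m2 = 12.475916
tan(theta) = |2.46/12.475916| = 0.197180
theta = arctan(|2.46/12.475916|) = 11.1545 degrees (acute angle)

11.1545 degrees


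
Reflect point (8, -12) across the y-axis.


Reflection rule for y-axis: (-x, y)
(8, -12) -> (-8, -12)

(-8, -12)


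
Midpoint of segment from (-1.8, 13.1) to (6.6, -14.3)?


Mx = (-1.8 + 6.6)/2 = 4.8/2 = 2.4000
My = (13.1 - 14.3)/2 = -1.2/2 = -0.6000

(2.4000, -0.6000)


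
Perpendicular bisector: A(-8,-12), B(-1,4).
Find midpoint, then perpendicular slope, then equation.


Midpoint = (-4.5, -4)
Slope of AB = dy/dx = 16/7 = 2.2857
Perp slope = -dx/dy = -7/16 = -0.4375
b = My - (perp slope)*Mx = -4 + (7*(-4.5))/16 = -4 - 1.9688 = -5.9688

y = -0.4375x - 5.9688


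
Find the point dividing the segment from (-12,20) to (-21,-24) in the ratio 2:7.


Px = (2*(-21) + 7*(-12))/9 = -126/9 = -14.0000
Py = (2*(-24) + 7*20)/9 = 92/9 = 10.2222

P = (-14.0000, 10.2222)


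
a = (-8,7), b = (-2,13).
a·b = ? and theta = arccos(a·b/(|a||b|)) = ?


a·b = -8*(-2) + 7*13 = 16 + 91 = 107
|a| = sqrt(64+49) = 10.6301
|b| = sqrt(4+169) = 13.1529
cos(theta) = 107/(sqrt(113)*sqrt(173)) = 107/sqrt(19549) = 0.765282
theta = arccos(107/sqrt(19549)) = 40.0679 degrees

a·b = 107, theta = 40.0679 deg


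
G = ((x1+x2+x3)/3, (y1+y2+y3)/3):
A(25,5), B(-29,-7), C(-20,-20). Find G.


Gx = (25- 29- 20)/3 = -24/3 = -8.0000
Gy = (5- 7- 20)/3 = -22/3 = -7.3333

G = (-8.0000, -7.3333)


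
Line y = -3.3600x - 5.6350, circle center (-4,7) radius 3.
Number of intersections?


Substitute y = -3.3600x - 5.6350: (x+ 4)^2 + (-3.3600x- 5.6350-7)^2 = 9
Expand to Ax^2 + Bx + C = 0, where b-k = -12.635
A = 1+m^2 = 12.2896
B = 2(m(b-k) - h) = 2(-3.3600*(-12.635) + 4) = 92.9072
C = h^2 + (b-k)^2 - r^2 = 16 + 159.643225 - 9 = 166.643225
disc = B^2-4AC = 8631.7478 - 8191.9143 = 439.8335
disc > 0

2 intersection points


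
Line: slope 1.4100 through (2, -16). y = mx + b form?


y + 16 = 1.4100(x - 2)
y = 1.4100x - 16 - 1.4100*2
y = 1.4100x - 18.8200

y = 1.4100x - 18.8200


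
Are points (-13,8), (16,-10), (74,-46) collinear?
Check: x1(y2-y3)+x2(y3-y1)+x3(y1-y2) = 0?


-13*(-10+ 46) + 16*(-46-8) + 74*(8+ 10)
= -468 - 864 + 1332 = 0

Yes, collinear (determinant = 0)


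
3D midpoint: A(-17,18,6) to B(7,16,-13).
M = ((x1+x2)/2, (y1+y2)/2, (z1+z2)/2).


Mx = (-17+7)/2 = -5.0000
My = (18+16)/2 = 17.0000
Mz = (6- 13)/2 = -3.5000

M = (-5.0000, 17.0000, -3.5000)


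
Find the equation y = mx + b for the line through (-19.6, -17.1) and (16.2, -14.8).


m = (2.3)/(35.8) = 0.0642
b = y1 - m*x1 = -17.1 - (2.3*(-19.6))/(35.8) = -17.1 + 1.2592 = -15.8408

y = 0.0642x - 15.8408


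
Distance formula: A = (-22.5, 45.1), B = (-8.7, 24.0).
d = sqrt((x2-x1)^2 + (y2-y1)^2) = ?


dx = -8.7 + 22.5 = 13.8
dy = 24.0 - 45.1 = -21.1
d = sqrt(190.44 + 445.21) = sqrt(635.65) = 25.2121

25.2121


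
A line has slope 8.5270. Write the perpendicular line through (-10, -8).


Perpendicular slope = -1/m1 = -1/8.5270 = -0.1173
b2 = y0 - m2*x0 = -8 - 10/8.5270 = -8 - 1.1727 = -9.1727

y = -0.1173x - 9.1727


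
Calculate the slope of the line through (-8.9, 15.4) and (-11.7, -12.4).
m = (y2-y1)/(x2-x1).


dy = -12.4 - 15.4 = -27.8
dx = -11.7 + 8.9 = -2.8
m = -27.8/(-2.8) = 9.9286

m = 9.9286


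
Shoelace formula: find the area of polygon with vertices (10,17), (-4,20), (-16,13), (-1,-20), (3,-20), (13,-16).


sum(xi*y_{i+1}) = 10*20 - 4*13 - 16*(-20) - 1*(-20) + 3*(-16) + 13*17 = 661
sum(yi*x_{i+1}) = 17*(-4) + 20*(-16) + 13*(-1) - 20*3 - 20*13 - 16*10 = -881
Area = |661 + 881|/2 = 1542/2 = 771.0000

771.0000 sq units


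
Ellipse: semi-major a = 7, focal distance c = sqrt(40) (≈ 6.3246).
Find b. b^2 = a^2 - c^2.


b^2 = 7^2 - (sqrt(40))^2 = 49 - 40 = 9
b = sqrt(9) = 3

b = 3


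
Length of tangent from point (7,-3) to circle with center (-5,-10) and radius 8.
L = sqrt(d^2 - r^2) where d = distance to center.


d = sqrt((7+ 5)^2 + (-3+ 10)^2) = sqrt(144+49) = 13.8924
L = sqrt(193.0000 - 64) = sqrt(129.0000) = 11.3578

11.3578


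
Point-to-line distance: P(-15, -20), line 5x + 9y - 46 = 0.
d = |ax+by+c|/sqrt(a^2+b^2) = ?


|5*(-15) + 9*(-20) - 46| = |-301| = 301
sqrt(25 + 81) = sqrt(106) = 10.2956
d = 301/sqrt(106) = 29.2357

29.2357


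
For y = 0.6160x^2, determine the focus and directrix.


a = 0.6160
1/(4a) = 0.4058
Focus = (0, 0.4058)
Directrix: y = -0.4058

Focus = (0, 0.4058), Directrix: y = -0.4058


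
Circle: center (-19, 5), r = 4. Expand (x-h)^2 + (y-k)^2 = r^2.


(x+ 19)^2 + (y-5)^2 = 4^2
D = -2h = 38, E = -2k = -10
F = h^2+k^2-r^2 = 361+25-16 = 370

x^2 + y^2 + 38x - 10y + 370 = 0


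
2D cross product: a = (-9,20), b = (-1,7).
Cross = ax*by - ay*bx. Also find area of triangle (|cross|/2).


cross = -9*7 - 20*(-1) = -63 + 20 = -43
Triangle area = |-43|/2 = 43/2 = 21.5000

cross = -43, triangle area = 21.5000


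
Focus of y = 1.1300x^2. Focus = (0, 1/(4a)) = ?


a = 1.1300
4a = 4.5200
focus = (0, 1/4.5200) = (0, 0.2212)

Focus = (0, 0.2212)


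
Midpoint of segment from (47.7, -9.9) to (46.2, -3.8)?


Mx = (47.7 + 46.2)/2 = 93.9/2 = 46.9500
My = (-9.9 - 3.8)/2 = -13.7/2 = -6.8500

(46.9500, -6.8500)


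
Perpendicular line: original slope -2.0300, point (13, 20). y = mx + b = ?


Perpendicular slope = -1/m1 = -1/(-2.0300) = 0.4926
b2 = y0 - m2*x0 = 20 + 13/(-2.0300) = 20 - 6.4039 = 13.5961

y = 0.4926x + 13.5961


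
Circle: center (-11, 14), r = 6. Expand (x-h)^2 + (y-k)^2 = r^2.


(x+ 11)^2 + (y-14)^2 = 6^2
D = -2h = 22, E = -2k = -28
F = h^2+k^2-r^2 = 121+196-36 = 281

x^2 + y^2 + 22x - 28y + 281 = 0


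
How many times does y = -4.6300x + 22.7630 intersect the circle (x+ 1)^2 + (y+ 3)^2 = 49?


Substitute y = -4.6300x + 22.7630: (x+ 1)^2 + (-4.6300x+22.7630+ 3)^2 = 49
Expand to Ax^2 + Bx + C = 0, where b-k = 25.763
A = 1+m^2 = 22.4369
B = 2(m(b-k) - h) = 2(-4.6300*25.763 + 1) = -236.56538
C = h^2 + (b-k)^2 - r^2 = 1 + 663.732169 - 49 = 615.732169
disc = B^2-4AC = 55963.1790 - 55260.4844 = 702.6946
disc > 0

2 intersection points


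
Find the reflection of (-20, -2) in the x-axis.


Reflection rule for x-axis: (x, -y)
(-20, -2) -> (-20, 2)

(-20, 2)


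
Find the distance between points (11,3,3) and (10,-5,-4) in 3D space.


dx=-1, dy=-8, dz=-7
d = sqrt(1+64+49) = sqrt(114) = 10.6771

10.6771


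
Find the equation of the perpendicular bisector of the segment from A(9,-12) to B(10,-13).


Midpoint = (9.5, -12.5)
Slope of AB = dy/dx = -1/1 = -1.0000
Perp slope = -dx/dy = 1/1 = 1.0000
b = My - (perp slope)*Mx = -12.5 + (1*9.5)/(-1) = -12.5 - 9.5000 = -22.0000

y = 1.0000x - 22.0000


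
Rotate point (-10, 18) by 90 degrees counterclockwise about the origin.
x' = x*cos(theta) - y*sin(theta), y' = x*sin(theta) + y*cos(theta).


cos(90) = 0, sin(90) = 1
x' = -10*0 - 18*1 = -18
y' = -10*1 + 18*0 = -10

(-18, -10)


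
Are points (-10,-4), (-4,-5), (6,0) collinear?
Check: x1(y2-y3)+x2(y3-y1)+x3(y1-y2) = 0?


-10*(-5-0) - 4*(0+ 4) + 6*(-4+ 5)
= 50 - 16 + 6 = 40

No, not collinear (determinant = 40)


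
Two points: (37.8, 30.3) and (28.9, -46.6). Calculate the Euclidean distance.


dx = 28.9 - 37.8 = -8.9
dy = -46.6 - 30.3 = -76.9
d = sqrt(79.21 + 5913.61) = sqrt(5992.82) = 77.4133

77.4133


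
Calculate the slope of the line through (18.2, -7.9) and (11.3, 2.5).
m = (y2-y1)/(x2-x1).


dy = 2.5 + 7.9 = 10.4
dx = 11.3 - 18.2 = -6.9
m = 10.4/(-6.9) = -1.5072

m = -1.5072


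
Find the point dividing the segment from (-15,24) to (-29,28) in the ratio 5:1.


Px = (5*(-29) + 1*(-15))/6 = -160/6 = -26.6667
Py = (5*28 + 1*24)/6 = 164/6 = 27.3333

P = (-26.6667, 27.3333)


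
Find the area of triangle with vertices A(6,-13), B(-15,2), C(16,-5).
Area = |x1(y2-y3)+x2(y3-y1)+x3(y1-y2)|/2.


6*(2+ 5) = 42
-15*(-5+ 13) = -120
16*(-13-2) = -240
sum = -318
Area = |-318|/2 = 159.0000

159.0000 sq units


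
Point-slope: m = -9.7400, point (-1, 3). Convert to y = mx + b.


y - 3 = -9.7400(x + 1)
y = -9.7400x + 3 + 9.7400*(-1)
y = -9.7400x - 6.7400

y = -9.7400x - 6.7400


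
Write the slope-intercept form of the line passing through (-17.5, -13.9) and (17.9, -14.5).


m = (-0.6)/(35.4) = -0.0169
b = y1 - m*x1 = -13.9 - (-0.6*(-17.5))/(35.4) = -13.9 - 0.2966 = -14.1966

y = -0.0169x - 14.1966


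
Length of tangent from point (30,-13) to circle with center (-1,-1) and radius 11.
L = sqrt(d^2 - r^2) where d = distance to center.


d = sqrt((30+ 1)^2 + (-13+ 1)^2) = sqrt(961+144) = 33.2415
L = sqrt(1105.0000 - 121) = sqrt(984.0000) = 31.3688

31.3688


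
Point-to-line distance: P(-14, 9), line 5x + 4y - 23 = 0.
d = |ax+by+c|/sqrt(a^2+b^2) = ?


|5*(-14) + 4*9 - 23| = |-57| = 57
sqrt(25 + 16) = sqrt(41) = 6.4031
d = 57/sqrt(41) = 8.9019

8.9019


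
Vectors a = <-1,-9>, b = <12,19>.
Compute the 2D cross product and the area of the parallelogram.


cross = -1*19 + 9*12 = -19 + 108 = 89
Parallelogram area = |89| = 89

cross = 89, parallelogram area = 89


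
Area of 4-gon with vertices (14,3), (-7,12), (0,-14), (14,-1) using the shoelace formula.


sum(xi*y_{i+1}) = 14*12 - 7*(-14) + 0*(-1) + 14*3 = 308
sum(yi*x_{i+1}) = 3*(-7) + 12*0 - 14*14 - 1*14 = -231
Area = |308 + 231|/2 = 539/2 = 269.5000

269.5000 sq units


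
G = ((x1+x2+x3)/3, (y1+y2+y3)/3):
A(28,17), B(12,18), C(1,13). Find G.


Gx = (28+12+1)/3 = 41/3 = 13.6667
Gy = (17+18+13)/3 = 48/3 = 16.0000

G = (13.6667, 16.0000)


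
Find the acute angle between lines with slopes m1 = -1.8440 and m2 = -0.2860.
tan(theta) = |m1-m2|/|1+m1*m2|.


m1-m2 = -1.558
1+m1*m2 = 1.527384
tan(theta) = |-1.558/1.527384| = 1.020045
theta = arctan(|-1.558/1.527384|) = 45.5685 degrees (acute angle)

45.5685 degrees


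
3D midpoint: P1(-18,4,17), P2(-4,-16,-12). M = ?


Mx = (-18- 4)/2 = -11.0000
My = (4- 16)/2 = -6.0000
Mz = (17- 12)/2 = 2.5000

M = (-11.0000, -6.0000, 2.5000)


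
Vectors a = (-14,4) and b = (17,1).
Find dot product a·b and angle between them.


a·b = -14*17 + 4*1 = -238 + 4 = -234
|a| = sqrt(196+16) = 14.5602
|b| = sqrt(289+1) = 17.0294
cos(theta) = -234/(sqrt(212)*sqrt(290)) = -234/sqrt(61480) = -0.943733
theta = arccos(-234/sqrt(61480)) = 160.6881 degrees

a·b = -234, theta = 160.6881 deg


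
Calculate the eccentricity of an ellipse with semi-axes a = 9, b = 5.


c = sqrt(81-25) = sqrt(56) = 7.4833
e = c/a = sqrt(56)/9 = 0.8315

e = 0.8315


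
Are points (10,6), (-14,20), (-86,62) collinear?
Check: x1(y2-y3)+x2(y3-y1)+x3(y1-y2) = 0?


10*(20-62) - 14*(62-6) - 86*(6-20)
= -420 - 784 + 1204 = 0

Yes, collinear (determinant = 0)


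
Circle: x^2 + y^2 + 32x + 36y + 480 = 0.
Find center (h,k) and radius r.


h = -D/2 = -32/2 = -16
k = -E/2 = -36/2 = -18
r^2 = h^2 + k^2 - F = 256 + 324 - 480 = 100
r = 10

Center (-16, -18), radius = 10


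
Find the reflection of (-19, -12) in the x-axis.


Reflection rule for x-axis: (x, -y)
(-19, -12) -> (-19, 12)

(-19, 12)


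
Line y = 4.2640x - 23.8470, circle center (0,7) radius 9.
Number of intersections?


Substitute y = 4.2640x - 23.8470: (x-0)^2 + (4.2640x- 23.8470-7)^2 = 81
Expand to Ax^2 + Bx + C = 0, where b-k = -30.847
A = 1+m^2 = 19.181696
B = 2(m(b-k) - h) = 2(4.2640*(-30.847) - 0) = -263.063216
C = h^2 + (b-k)^2 - r^2 = 0 + 951.537409 - 81 = 870.537409
disc = B^2-4AC = 69202.2556 - 66793.5357 = 2408.7199
disc > 0

2 intersection points


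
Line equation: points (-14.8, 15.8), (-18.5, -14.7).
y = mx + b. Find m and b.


m = (-30.5)/(-3.7) = 8.2432
b = y1 - m*x1 = 15.8 - (-30.5*(-14.8))/(-3.7) = 15.8 + 122.0000 = 137.8000

y = 8.2432x + 137.8000


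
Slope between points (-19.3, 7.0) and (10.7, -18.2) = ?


dy = -18.2 - 7.0 = -25.2
dx = 10.7 + 19.3 = 30.0
m = -25.2/30.0 = -0.8400

m = -0.8400


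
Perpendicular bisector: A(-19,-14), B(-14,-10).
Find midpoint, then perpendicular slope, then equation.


Midpoint = (-16.5, -12)
Slope of AB = dy/dx = 4/5 = 0.8000
Perp slope = -dx/dy = -5/4 = -1.2500
b = My - (perp slope)*Mx = -12 + (5*(-16.5))/4 = -12 - 20.6250 = -32.6250

y = -1.2500x - 32.6250


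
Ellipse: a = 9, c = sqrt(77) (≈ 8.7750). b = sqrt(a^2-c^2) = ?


b^2 = 9^2 - (sqrt(77))^2 = 81 - 77 = 4
b = sqrt(4) = 2

b = 2


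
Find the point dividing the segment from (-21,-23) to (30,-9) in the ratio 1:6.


Px = (1*30 + 6*(-21))/7 = -96/7 = -13.7143
Py = (1*(-9) + 6*(-23))/7 = -147/7 = -21.0000

P = (-13.7143, -21.0000)


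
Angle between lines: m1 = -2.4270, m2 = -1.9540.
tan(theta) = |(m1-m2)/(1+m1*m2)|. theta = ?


m1-m2 = -0.473
1+m1*m2 = 5.742358
tan(theta) = |-0.473/5.742358| = 0.082370
theta = arctan(|-0.473/5.742358|) = 4.7088 degrees (acute angle)

4.7088 degrees


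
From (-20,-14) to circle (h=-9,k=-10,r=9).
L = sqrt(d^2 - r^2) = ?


d = sqrt((-20+ 9)^2 + (-14+ 10)^2) = sqrt(121+16) = 11.7047
L = sqrt(137.0000 - 81) = sqrt(56.0000) = 7.4833

7.4833


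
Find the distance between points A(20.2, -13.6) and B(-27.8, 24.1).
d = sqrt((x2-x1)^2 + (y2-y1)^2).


dx = -27.8 - 20.2 = -48.0
dy = 24.1 + 13.6 = 37.7
d = sqrt(2304.0 + 1421.29) = sqrt(3725.29) = 61.0352

61.0352


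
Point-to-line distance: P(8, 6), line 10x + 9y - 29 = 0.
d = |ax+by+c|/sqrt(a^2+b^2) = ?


|10*8 + 9*6 - 29| = |105| = 105
sqrt(100 + 81) = sqrt(181) = 13.4536
d = 105/sqrt(181) = 7.8046

7.8046


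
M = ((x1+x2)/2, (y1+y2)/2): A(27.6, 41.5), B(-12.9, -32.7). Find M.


Mx = (27.6 - 12.9)/2 = 14.7/2 = 7.3500
My = (41.5 - 32.7)/2 = 8.8/2 = 4.4000

(7.3500, 4.4000)


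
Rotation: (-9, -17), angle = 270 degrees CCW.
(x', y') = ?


cos(270) = 0, sin(270) = -1
x' = -9*0 + 17*(-1) = -17
y' = -9*(-1) - 17*0 = 9

(-17, 9)


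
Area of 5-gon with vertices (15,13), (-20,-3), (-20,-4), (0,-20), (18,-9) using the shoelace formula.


sum(xi*y_{i+1}) = 15*(-3) - 20*(-4) - 20*(-20) + 0*(-9) + 18*13 = 669
sum(yi*x_{i+1}) = 13*(-20) - 3*(-20) - 4*0 - 20*18 - 9*15 = -695
Area = |669 + 695|/2 = 1364/2 = 682.0000

682.0000 sq units


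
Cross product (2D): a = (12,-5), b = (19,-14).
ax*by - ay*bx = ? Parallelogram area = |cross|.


cross = 12*(-14) + 5*19 = -168 + 95 = -73
Parallelogram area = |-73| = 73

cross = -73, parallelogram area = 73


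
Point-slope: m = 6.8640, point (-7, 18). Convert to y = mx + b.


y - 18 = 6.8640(x + 7)
y = 6.8640x + 18 - 6.8640*(-7)
y = 6.8640x + 66.0480

y = 6.8640x + 66.0480


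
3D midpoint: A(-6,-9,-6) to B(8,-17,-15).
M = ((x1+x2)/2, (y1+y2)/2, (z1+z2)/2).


Mx = (-6+8)/2 = 1.0000
My = (-9- 17)/2 = -13.0000
Mz = (-6- 15)/2 = -10.5000

M = (1.0000, -13.0000, -10.5000)


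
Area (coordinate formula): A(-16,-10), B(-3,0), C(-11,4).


-16*(0-4) = 64
-3*(4+ 10) = -42
-11*(-10-0) = 110
sum = 132
Area = |132|/2 = 66.0000

66.0000 sq units


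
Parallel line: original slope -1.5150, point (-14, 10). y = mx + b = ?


Parallel lines have equal slopes.
m2 = -1.5150
b2 = 10 + 1.5150*(-14) = -11.2100

y = -1.5150x - 11.2100


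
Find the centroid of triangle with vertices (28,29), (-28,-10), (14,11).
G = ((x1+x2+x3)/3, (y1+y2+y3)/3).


Gx = (28- 28+14)/3 = 14/3 = 4.6667
Gy = (29- 10+11)/3 = 30/3 = 10.0000

G = (4.6667, 10.0000)


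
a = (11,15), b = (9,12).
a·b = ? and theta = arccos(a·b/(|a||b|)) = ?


a·b = 11*9 + 15*12 = 99 + 180 = 279
|a| = sqrt(121+225) = 18.6011
|b| = sqrt(81+144) = 15.0000
cos(theta) = 279/(sqrt(346)*sqrt(225)) = 279/sqrt(77850) = 0.999942
theta = arccos(279/sqrt(77850)) = 0.6161 degrees

a·b = 279, theta = 0.6161 deg


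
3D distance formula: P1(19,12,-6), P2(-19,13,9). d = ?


dx=-38, dy=1, dz=15
d = sqrt(1444+1+225) = sqrt(1670) = 40.8656

40.8656


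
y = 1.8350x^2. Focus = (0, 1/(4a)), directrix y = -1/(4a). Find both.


a = 1.8350
1/(4a) = 0.1362
Focus = (0, 0.1362)
Directrix: y = -0.1362

Focus = (0, 0.1362), Directrix: y = -0.1362


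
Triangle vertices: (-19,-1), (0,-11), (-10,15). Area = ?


-19*(-11-15) = 494
0*(15+ 1) = 0
-10*(-1+ 11) = -100
sum = 394
Area = |394|/2 = 197.0000

197.0000 sq units


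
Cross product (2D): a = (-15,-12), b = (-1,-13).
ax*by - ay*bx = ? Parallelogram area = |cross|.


cross = -15*(-13) + 12*(-1) = 195 - 12 = 183
Parallelogram area = |183| = 183

cross = 183, parallelogram area = 183


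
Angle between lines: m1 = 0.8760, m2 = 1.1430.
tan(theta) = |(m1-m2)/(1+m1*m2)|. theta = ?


m1-m2 = -0.267
1+m1*m2 = 2.001268
tan(theta) = |-0.267/2.001268| = 0.133415
theta = arctan(|-0.267/2.001268|) = 7.5993 degrees (acute angle)

7.5993 degrees
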